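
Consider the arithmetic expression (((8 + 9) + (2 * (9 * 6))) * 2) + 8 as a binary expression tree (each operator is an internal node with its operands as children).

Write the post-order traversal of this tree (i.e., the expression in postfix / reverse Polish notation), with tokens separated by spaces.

8 9 + 2 9 6 * * + 2 * 8 +

Post-order on an expression tree gives postfix notation: for each operator, emit left operand, right operand, then the operator.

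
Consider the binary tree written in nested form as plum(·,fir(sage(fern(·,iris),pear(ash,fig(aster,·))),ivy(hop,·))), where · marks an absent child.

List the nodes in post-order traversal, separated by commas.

iris, fern, ash, aster, fig, pear, sage, hop, ivy, fir, plum

Post-order visits the left subtree, then the right subtree, then the node.
At plum: no left child.
At plum: go right to fir.
  At fir: go left to sage.
    At sage: go left to fern.
      At fern: no left child.
      At fern: go right to iris.
        iris is a leaf — visit iris.
      Visit fern.
    At sage: go right to pear.
      At pear: go left to ash.
        ash is a leaf — visit ash.
      At pear: go right to fig.
        At fig: go left to aster.
          aster is a leaf — visit aster.
        At fig: no right child.
        Visit fig.
      Visit pear.
    Visit sage.
  At fir: go right to ivy.
    At ivy: go left to hop.
      hop is a leaf — visit hop.
    At ivy: no right child.
    Visit ivy.
  Visit fir.
Visit plum.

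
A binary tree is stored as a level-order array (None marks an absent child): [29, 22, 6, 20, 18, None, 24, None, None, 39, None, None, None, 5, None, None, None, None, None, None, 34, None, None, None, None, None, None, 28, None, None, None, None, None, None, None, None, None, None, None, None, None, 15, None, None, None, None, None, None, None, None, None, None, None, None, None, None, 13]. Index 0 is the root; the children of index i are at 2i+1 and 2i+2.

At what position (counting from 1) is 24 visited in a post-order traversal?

10

Post-order visits the left subtree, then the right subtree, then the node.
At 29: go left to 22.
  At 22: go left to 20.
    20 is a leaf — visit 20.
  At 22: go right to 18.
    At 18: go left to 39.
      At 39: no left child.
      At 39: go right to 34.
        At 34: go left to 15.
          15 is a leaf — visit 15.
        At 34: no right child.
        Visit 34.
      Visit 39.
    At 18: no right child.
    Visit 18.
  Visit 22.
At 29: go right to 6.
  At 6: no left child.
  At 6: go right to 24.
    At 24: go left to 5.
      At 5: go left to 28.
        At 28: no left child.
        At 28: go right to 13.
          13 is a leaf — visit 13.
        Visit 28.
      At 5: no right child.
      Visit 5.
    At 24: no right child.
    Visit 24.
  Visit 6.
Visit 29.
Full post-order sequence: 20, 15, 34, 39, 18, 22, 13, 28, 5, 24, 6, 29.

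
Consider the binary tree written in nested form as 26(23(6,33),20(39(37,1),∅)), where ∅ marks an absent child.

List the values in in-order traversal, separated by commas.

In-order visits the left subtree, then the node, then the right subtree.
At 26: go left to 23.
  At 23: go left to 6.
    6 is a leaf — visit 6.
  Visit 23.
  At 23: go right to 33.
    33 is a leaf — visit 33.
Visit 26.
At 26: go right to 20.
  At 20: go left to 39.
    At 39: go left to 37.
      37 is a leaf — visit 37.
    Visit 39.
    At 39: go right to 1.
      1 is a leaf — visit 1.
  Visit 20.
  At 20: no right child.

6, 23, 33, 26, 37, 39, 1, 20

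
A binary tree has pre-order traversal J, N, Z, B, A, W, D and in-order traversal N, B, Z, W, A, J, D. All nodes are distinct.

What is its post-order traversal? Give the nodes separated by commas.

The first element of pre-order is the root; it splits in-order into left and right subtrees.
Root J: left subtree has 5 nodes {N, B, Z, W, A}, right has 1 {D}.
  Root N: left subtree has 0 nodes { }, right has 4 {B, Z, W, A}.
    Root Z: left subtree has 1 node {B}, right has 2 {W, A}.
      Root A: left subtree has 1 node {W}, right has 0 { }.

B, W, A, Z, N, D, J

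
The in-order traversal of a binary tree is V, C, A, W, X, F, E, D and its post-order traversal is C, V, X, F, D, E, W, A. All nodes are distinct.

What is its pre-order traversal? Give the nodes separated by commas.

A, V, C, W, E, F, X, D

The last element of post-order is the root; it splits in-order into left and right subtrees.
Root A: left subtree has 2 nodes {V, C}, right has 5 {W, X, F, E, D}.
  Root V: left subtree has 0 nodes { }, right has 1 {C}.
  Root W: left subtree has 0 nodes { }, right has 4 {X, F, E, D}.
    Root E: left subtree has 2 nodes {X, F}, right has 1 {D}.
      Root F: left subtree has 1 node {X}, right has 0 { }.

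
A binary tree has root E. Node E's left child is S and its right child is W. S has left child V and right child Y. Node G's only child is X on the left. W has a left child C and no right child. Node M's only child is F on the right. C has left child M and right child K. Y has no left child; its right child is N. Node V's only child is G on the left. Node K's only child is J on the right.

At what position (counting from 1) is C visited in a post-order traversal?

11

Post-order visits the left subtree, then the right subtree, then the node.
At E: go left to S.
  At S: go left to V.
    At V: go left to G.
      At G: go left to X.
        X is a leaf — visit X.
      At G: no right child.
      Visit G.
    At V: no right child.
    Visit V.
  At S: go right to Y.
    At Y: no left child.
    At Y: go right to N.
      N is a leaf — visit N.
    Visit Y.
  Visit S.
At E: go right to W.
  At W: go left to C.
    At C: go left to M.
      At M: no left child.
      At M: go right to F.
        F is a leaf — visit F.
      Visit M.
    At C: go right to K.
      At K: no left child.
      At K: go right to J.
        J is a leaf — visit J.
      Visit K.
    Visit C.
  At W: no right child.
  Visit W.
Visit E.
Full post-order sequence: X, G, V, N, Y, S, F, M, J, K, C, W, E.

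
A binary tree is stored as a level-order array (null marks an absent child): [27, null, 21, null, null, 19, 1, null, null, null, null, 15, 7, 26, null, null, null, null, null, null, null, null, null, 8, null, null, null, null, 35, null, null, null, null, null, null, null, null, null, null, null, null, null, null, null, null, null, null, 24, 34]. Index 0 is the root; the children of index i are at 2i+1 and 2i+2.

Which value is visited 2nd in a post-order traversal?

34

Post-order visits the left subtree, then the right subtree, then the node.
At 27: no left child.
At 27: go right to 21.
  At 21: go left to 19.
    At 19: go left to 15.
      At 15: go left to 8.
        At 8: go left to 24.
          24 is a leaf — visit 24.
        At 8: go right to 34.
          34 is a leaf — visit 34.
        Visit 8.
      At 15: no right child.
      Visit 15.
    At 19: go right to 7.
      7 is a leaf — visit 7.
    Visit 19.
  At 21: go right to 1.
    At 1: go left to 26.
      At 26: no left child.
      At 26: go right to 35.
        35 is a leaf — visit 35.
      Visit 26.
    At 1: no right child.
    Visit 1.
  Visit 21.
Visit 27.
Full post-order sequence: 24, 34, 8, 15, 7, 19, 35, 26, 1, 21, 27.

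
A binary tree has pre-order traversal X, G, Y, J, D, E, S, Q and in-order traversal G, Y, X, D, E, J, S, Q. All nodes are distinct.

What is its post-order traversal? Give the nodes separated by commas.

The first element of pre-order is the root; it splits in-order into left and right subtrees.
Root X: left subtree has 2 nodes {G, Y}, right has 5 {D, E, J, S, Q}.
  Root G: left subtree has 0 nodes { }, right has 1 {Y}.
  Root J: left subtree has 2 nodes {D, E}, right has 2 {S, Q}.
    Root D: left subtree has 0 nodes { }, right has 1 {E}.
    Root S: left subtree has 0 nodes { }, right has 1 {Q}.

Y, G, E, D, Q, S, J, X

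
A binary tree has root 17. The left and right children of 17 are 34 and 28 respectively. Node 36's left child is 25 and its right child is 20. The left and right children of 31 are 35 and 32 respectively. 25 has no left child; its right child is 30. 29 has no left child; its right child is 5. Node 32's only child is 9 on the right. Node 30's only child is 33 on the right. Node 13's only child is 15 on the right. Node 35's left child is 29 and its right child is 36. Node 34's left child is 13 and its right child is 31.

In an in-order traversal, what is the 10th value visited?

In-order visits the left subtree, then the node, then the right subtree.
At 17: go left to 34.
  At 34: go left to 13.
    At 13: no left child.
    Visit 13.
    At 13: go right to 15.
      15 is a leaf — visit 15.
  Visit 34.
  At 34: go right to 31.
    At 31: go left to 35.
      At 35: go left to 29.
        At 29: no left child.
        Visit 29.
        At 29: go right to 5.
          5 is a leaf — visit 5.
      Visit 35.
      At 35: go right to 36.
        At 36: go left to 25.
          At 25: no left child.
          Visit 25.
          At 25: go right to 30.
            At 30: no left child.
            Visit 30.
            At 30: go right to 33.
              33 is a leaf — visit 33.
        Visit 36.
        At 36: go right to 20.
          20 is a leaf — visit 20.
    Visit 31.
    At 31: go right to 32.
      At 32: no left child.
      Visit 32.
      At 32: go right to 9.
        9 is a leaf — visit 9.
Visit 17.
At 17: go right to 28.
  28 is a leaf — visit 28.
Full in-order sequence: 13, 15, 34, 29, 5, 35, 25, 30, 33, 36, 20, 31, 32, 9, 17, 28.

36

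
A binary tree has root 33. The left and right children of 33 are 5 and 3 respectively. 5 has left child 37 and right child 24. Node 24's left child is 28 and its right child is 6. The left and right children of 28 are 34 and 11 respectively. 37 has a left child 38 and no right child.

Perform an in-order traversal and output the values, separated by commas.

In-order visits the left subtree, then the node, then the right subtree.
At 33: go left to 5.
  At 5: go left to 37.
    At 37: go left to 38.
      38 is a leaf — visit 38.
    Visit 37.
    At 37: no right child.
  Visit 5.
  At 5: go right to 24.
    At 24: go left to 28.
      At 28: go left to 34.
        34 is a leaf — visit 34.
      Visit 28.
      At 28: go right to 11.
        11 is a leaf — visit 11.
    Visit 24.
    At 24: go right to 6.
      6 is a leaf — visit 6.
Visit 33.
At 33: go right to 3.
  3 is a leaf — visit 3.

38, 37, 5, 34, 28, 11, 24, 6, 33, 3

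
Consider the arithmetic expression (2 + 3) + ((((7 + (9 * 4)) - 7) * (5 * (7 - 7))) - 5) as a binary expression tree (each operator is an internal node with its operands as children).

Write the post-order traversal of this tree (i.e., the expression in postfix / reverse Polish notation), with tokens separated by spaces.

2 3 + 7 9 4 * + 7 - 5 7 7 - * * 5 - +

Post-order on an expression tree gives postfix notation: for each operator, emit left operand, right operand, then the operator.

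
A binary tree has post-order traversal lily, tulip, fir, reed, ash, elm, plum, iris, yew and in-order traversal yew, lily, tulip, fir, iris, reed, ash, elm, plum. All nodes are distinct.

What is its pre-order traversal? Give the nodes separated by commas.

yew, iris, fir, tulip, lily, plum, elm, ash, reed

The last element of post-order is the root; it splits in-order into left and right subtrees.
Root yew: left subtree has 0 nodes { }, right has 8 {lily, tulip, fir, iris, reed, ash, elm, plum}.
  Root iris: left subtree has 3 nodes {lily, tulip, fir}, right has 4 {reed, ash, elm, plum}.
    Root fir: left subtree has 2 nodes {lily, tulip}, right has 0 { }.
      Root tulip: left subtree has 1 node {lily}, right has 0 { }.
    Root plum: left subtree has 3 nodes {reed, ash, elm}, right has 0 { }.
      Root elm: left subtree has 2 nodes {reed, ash}, right has 0 { }.
        Root ash: left subtree has 1 node {reed}, right has 0 { }.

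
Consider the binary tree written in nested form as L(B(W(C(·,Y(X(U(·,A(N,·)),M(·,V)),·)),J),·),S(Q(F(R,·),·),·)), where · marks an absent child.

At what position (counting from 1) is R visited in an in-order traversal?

13

In-order visits the left subtree, then the node, then the right subtree.
At L: go left to B.
  At B: go left to W.
    At W: go left to C.
      At C: no left child.
      Visit C.
      At C: go right to Y.
        At Y: go left to X.
          At X: go left to U.
            At U: no left child.
            Visit U.
            At U: go right to A.
              At A: go left to N.
                N is a leaf — visit N.
              Visit A.
              At A: no right child.
          Visit X.
          At X: go right to M.
            At M: no left child.
            Visit M.
            At M: go right to V.
              V is a leaf — visit V.
        Visit Y.
        At Y: no right child.
    Visit W.
    At W: go right to J.
      J is a leaf — visit J.
  Visit B.
  At B: no right child.
Visit L.
At L: go right to S.
  At S: go left to Q.
    At Q: go left to F.
      At F: go left to R.
        R is a leaf — visit R.
      Visit F.
      At F: no right child.
    Visit Q.
    At Q: no right child.
  Visit S.
  At S: no right child.
Full in-order sequence: C, U, N, A, X, M, V, Y, W, J, B, L, R, F, Q, S.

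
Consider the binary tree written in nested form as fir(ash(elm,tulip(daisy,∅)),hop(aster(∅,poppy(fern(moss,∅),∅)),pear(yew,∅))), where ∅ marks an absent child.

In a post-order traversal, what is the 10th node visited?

Post-order visits the left subtree, then the right subtree, then the node.
At fir: go left to ash.
  At ash: go left to elm.
    elm is a leaf — visit elm.
  At ash: go right to tulip.
    At tulip: go left to daisy.
      daisy is a leaf — visit daisy.
    At tulip: no right child.
    Visit tulip.
  Visit ash.
At fir: go right to hop.
  At hop: go left to aster.
    At aster: no left child.
    At aster: go right to poppy.
      At poppy: go left to fern.
        At fern: go left to moss.
          moss is a leaf — visit moss.
        At fern: no right child.
        Visit fern.
      At poppy: no right child.
      Visit poppy.
    Visit aster.
  At hop: go right to pear.
    At pear: go left to yew.
      yew is a leaf — visit yew.
    At pear: no right child.
    Visit pear.
  Visit hop.
Visit fir.
Full post-order sequence: elm, daisy, tulip, ash, moss, fern, poppy, aster, yew, pear, hop, fir.

pear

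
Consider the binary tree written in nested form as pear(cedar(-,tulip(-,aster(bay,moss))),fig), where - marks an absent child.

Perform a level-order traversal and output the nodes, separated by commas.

pear, cedar, fig, tulip, aster, bay, moss

Level-order visits nodes level by level from the root, left to right within each level.
Level 0: pear
Level 1: cedar, fig
Level 2: tulip
Level 3: aster
Level 4: bay, moss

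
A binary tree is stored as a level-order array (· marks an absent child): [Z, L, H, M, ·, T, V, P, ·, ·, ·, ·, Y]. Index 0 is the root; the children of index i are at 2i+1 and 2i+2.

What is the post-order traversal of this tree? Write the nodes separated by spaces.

P M L Y T V H Z

Post-order visits the left subtree, then the right subtree, then the node.
At Z: go left to L.
  At L: go left to M.
    At M: go left to P.
      P is a leaf — visit P.
    At M: no right child.
    Visit M.
  At L: no right child.
  Visit L.
At Z: go right to H.
  At H: go left to T.
    At T: no left child.
    At T: go right to Y.
      Y is a leaf — visit Y.
    Visit T.
  At H: go right to V.
    V is a leaf — visit V.
  Visit H.
Visit Z.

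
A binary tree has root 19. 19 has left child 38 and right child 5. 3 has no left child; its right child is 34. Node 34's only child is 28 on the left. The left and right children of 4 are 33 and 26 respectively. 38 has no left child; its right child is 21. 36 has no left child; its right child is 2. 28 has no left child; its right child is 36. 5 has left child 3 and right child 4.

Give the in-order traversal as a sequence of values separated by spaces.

38 21 19 3 28 36 2 34 5 33 4 26

In-order visits the left subtree, then the node, then the right subtree.
At 19: go left to 38.
  At 38: no left child.
  Visit 38.
  At 38: go right to 21.
    21 is a leaf — visit 21.
Visit 19.
At 19: go right to 5.
  At 5: go left to 3.
    At 3: no left child.
    Visit 3.
    At 3: go right to 34.
      At 34: go left to 28.
        At 28: no left child.
        Visit 28.
        At 28: go right to 36.
          At 36: no left child.
          Visit 36.
          At 36: go right to 2.
            2 is a leaf — visit 2.
      Visit 34.
      At 34: no right child.
  Visit 5.
  At 5: go right to 4.
    At 4: go left to 33.
      33 is a leaf — visit 33.
    Visit 4.
    At 4: go right to 26.
      26 is a leaf — visit 26.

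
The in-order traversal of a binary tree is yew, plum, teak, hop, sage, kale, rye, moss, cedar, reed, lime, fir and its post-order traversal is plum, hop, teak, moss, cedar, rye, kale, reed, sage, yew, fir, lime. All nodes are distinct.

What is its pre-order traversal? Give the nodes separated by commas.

lime, yew, sage, teak, plum, hop, reed, kale, rye, cedar, moss, fir

The last element of post-order is the root; it splits in-order into left and right subtrees.
Root lime: left subtree has 10 nodes {yew, plum, teak, hop, sage, kale, rye, moss, cedar, reed}, right has 1 {fir}.
  Root yew: left subtree has 0 nodes { }, right has 9 {plum, teak, hop, sage, kale, rye, moss, cedar, reed}.
    Root sage: left subtree has 3 nodes {plum, teak, hop}, right has 5 {kale, rye, moss, cedar, reed}.
      Root teak: left subtree has 1 node {plum}, right has 1 {hop}.
      Root reed: left subtree has 4 nodes {kale, rye, moss, cedar}, right has 0 { }.
        Root kale: left subtree has 0 nodes { }, right has 3 {rye, moss, cedar}.
          Root rye: left subtree has 0 nodes { }, right has 2 {moss, cedar}.
            Root cedar: left subtree has 1 node {moss}, right has 0 { }.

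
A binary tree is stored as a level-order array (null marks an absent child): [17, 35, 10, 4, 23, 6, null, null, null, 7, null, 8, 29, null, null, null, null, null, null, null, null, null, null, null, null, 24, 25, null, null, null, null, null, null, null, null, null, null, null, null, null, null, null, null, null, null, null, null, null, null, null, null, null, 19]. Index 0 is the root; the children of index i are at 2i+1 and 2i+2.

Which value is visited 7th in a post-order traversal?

Post-order visits the left subtree, then the right subtree, then the node.
At 17: go left to 35.
  At 35: go left to 4.
    4 is a leaf — visit 4.
  At 35: go right to 23.
    At 23: go left to 7.
      7 is a leaf — visit 7.
    At 23: no right child.
    Visit 23.
  Visit 35.
At 17: go right to 10.
  At 10: go left to 6.
    At 6: go left to 8.
      8 is a leaf — visit 8.
    At 6: go right to 29.
      At 29: go left to 24.
        At 24: no left child.
        At 24: go right to 19.
          19 is a leaf — visit 19.
        Visit 24.
      At 29: go right to 25.
        25 is a leaf — visit 25.
      Visit 29.
    Visit 6.
  At 10: no right child.
  Visit 10.
Visit 17.
Full post-order sequence: 4, 7, 23, 35, 8, 19, 24, 25, 29, 6, 10, 17.

24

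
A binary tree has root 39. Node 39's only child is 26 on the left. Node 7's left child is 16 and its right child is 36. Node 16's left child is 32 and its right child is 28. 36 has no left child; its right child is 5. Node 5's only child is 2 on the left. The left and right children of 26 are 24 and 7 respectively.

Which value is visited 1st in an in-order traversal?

In-order visits the left subtree, then the node, then the right subtree.
At 39: go left to 26.
  At 26: go left to 24.
    24 is a leaf — visit 24.
  Visit 26.
  At 26: go right to 7.
    At 7: go left to 16.
      At 16: go left to 32.
        32 is a leaf — visit 32.
      Visit 16.
      At 16: go right to 28.
        28 is a leaf — visit 28.
    Visit 7.
    At 7: go right to 36.
      At 36: no left child.
      Visit 36.
      At 36: go right to 5.
        At 5: go left to 2.
          2 is a leaf — visit 2.
        Visit 5.
        At 5: no right child.
Visit 39.
At 39: no right child.
Full in-order sequence: 24, 26, 32, 16, 28, 7, 36, 2, 5, 39.

24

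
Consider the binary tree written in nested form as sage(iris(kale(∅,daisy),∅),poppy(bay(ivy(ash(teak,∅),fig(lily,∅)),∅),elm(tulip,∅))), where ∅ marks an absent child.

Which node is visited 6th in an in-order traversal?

ash

In-order visits the left subtree, then the node, then the right subtree.
At sage: go left to iris.
  At iris: go left to kale.
    At kale: no left child.
    Visit kale.
    At kale: go right to daisy.
      daisy is a leaf — visit daisy.
  Visit iris.
  At iris: no right child.
Visit sage.
At sage: go right to poppy.
  At poppy: go left to bay.
    At bay: go left to ivy.
      At ivy: go left to ash.
        At ash: go left to teak.
          teak is a leaf — visit teak.
        Visit ash.
        At ash: no right child.
      Visit ivy.
      At ivy: go right to fig.
        At fig: go left to lily.
          lily is a leaf — visit lily.
        Visit fig.
        At fig: no right child.
    Visit bay.
    At bay: no right child.
  Visit poppy.
  At poppy: go right to elm.
    At elm: go left to tulip.
      tulip is a leaf — visit tulip.
    Visit elm.
    At elm: no right child.
Full in-order sequence: kale, daisy, iris, sage, teak, ash, ivy, lily, fig, bay, poppy, tulip, elm.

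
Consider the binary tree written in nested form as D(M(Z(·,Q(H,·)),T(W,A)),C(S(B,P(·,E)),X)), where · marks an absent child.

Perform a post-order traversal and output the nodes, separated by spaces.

Post-order visits the left subtree, then the right subtree, then the node.
At D: go left to M.
  At M: go left to Z.
    At Z: no left child.
    At Z: go right to Q.
      At Q: go left to H.
        H is a leaf — visit H.
      At Q: no right child.
      Visit Q.
    Visit Z.
  At M: go right to T.
    At T: go left to W.
      W is a leaf — visit W.
    At T: go right to A.
      A is a leaf — visit A.
    Visit T.
  Visit M.
At D: go right to C.
  At C: go left to S.
    At S: go left to B.
      B is a leaf — visit B.
    At S: go right to P.
      At P: no left child.
      At P: go right to E.
        E is a leaf — visit E.
      Visit P.
    Visit S.
  At C: go right to X.
    X is a leaf — visit X.
  Visit C.
Visit D.

H Q Z W A T M B E P S X C D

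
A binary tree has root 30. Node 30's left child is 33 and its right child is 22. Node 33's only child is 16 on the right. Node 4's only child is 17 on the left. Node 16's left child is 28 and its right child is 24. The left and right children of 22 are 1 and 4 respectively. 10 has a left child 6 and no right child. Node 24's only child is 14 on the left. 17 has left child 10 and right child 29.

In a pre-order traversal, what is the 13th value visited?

Pre-order visits the node, then its left subtree, then its right subtree.
Visit 30.
At 30: go left to 33.
  Visit 33.
  At 33: no left child.
  At 33: go right to 16.
    Visit 16.
    At 16: go left to 28.
      28 is a leaf — visit 28.
    At 16: go right to 24.
      Visit 24.
      At 24: go left to 14.
        14 is a leaf — visit 14.
      At 24: no right child.
At 30: go right to 22.
  Visit 22.
  At 22: go left to 1.
    1 is a leaf — visit 1.
  At 22: go right to 4.
    Visit 4.
    At 4: go left to 17.
      Visit 17.
      At 17: go left to 10.
        Visit 10.
        At 10: go left to 6.
          6 is a leaf — visit 6.
        At 10: no right child.
      At 17: go right to 29.
        29 is a leaf — visit 29.
    At 4: no right child.
Full pre-order sequence: 30, 33, 16, 28, 24, 14, 22, 1, 4, 17, 10, 6, 29.

29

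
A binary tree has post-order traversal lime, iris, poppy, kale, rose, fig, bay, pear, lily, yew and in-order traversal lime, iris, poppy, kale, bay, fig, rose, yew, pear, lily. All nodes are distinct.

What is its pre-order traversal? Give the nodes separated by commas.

yew, bay, kale, poppy, iris, lime, fig, rose, lily, pear

The last element of post-order is the root; it splits in-order into left and right subtrees.
Root yew: left subtree has 7 nodes {lime, iris, poppy, kale, bay, fig, rose}, right has 2 {pear, lily}.
  Root bay: left subtree has 4 nodes {lime, iris, poppy, kale}, right has 2 {fig, rose}.
    Root kale: left subtree has 3 nodes {lime, iris, poppy}, right has 0 { }.
      Root poppy: left subtree has 2 nodes {lime, iris}, right has 0 { }.
        Root iris: left subtree has 1 node {lime}, right has 0 { }.
    Root fig: left subtree has 0 nodes { }, right has 1 {rose}.
  Root lily: left subtree has 1 node {pear}, right has 0 { }.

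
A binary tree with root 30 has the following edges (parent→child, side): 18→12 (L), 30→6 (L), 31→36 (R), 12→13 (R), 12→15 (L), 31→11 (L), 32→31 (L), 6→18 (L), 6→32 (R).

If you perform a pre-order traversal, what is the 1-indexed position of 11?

Pre-order visits the node, then its left subtree, then its right subtree.
Visit 30.
At 30: go left to 6.
  Visit 6.
  At 6: go left to 18.
    Visit 18.
    At 18: go left to 12.
      Visit 12.
      At 12: go left to 15.
        15 is a leaf — visit 15.
      At 12: go right to 13.
        13 is a leaf — visit 13.
    At 18: no right child.
  At 6: go right to 32.
    Visit 32.
    At 32: go left to 31.
      Visit 31.
      At 31: go left to 11.
        11 is a leaf — visit 11.
      At 31: go right to 36.
        36 is a leaf — visit 36.
    At 32: no right child.
At 30: no right child.
Full pre-order sequence: 30, 6, 18, 12, 15, 13, 32, 31, 11, 36.

9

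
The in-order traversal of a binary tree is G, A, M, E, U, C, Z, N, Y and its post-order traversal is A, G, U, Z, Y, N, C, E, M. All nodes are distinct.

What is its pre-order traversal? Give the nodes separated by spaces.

M G A E C U N Z Y

The last element of post-order is the root; it splits in-order into left and right subtrees.
Root M: left subtree has 2 nodes {G, A}, right has 6 {E, U, C, Z, N, Y}.
  Root G: left subtree has 0 nodes { }, right has 1 {A}.
  Root E: left subtree has 0 nodes { }, right has 5 {U, C, Z, N, Y}.
    Root C: left subtree has 1 node {U}, right has 3 {Z, N, Y}.
      Root N: left subtree has 1 node {Z}, right has 1 {Y}.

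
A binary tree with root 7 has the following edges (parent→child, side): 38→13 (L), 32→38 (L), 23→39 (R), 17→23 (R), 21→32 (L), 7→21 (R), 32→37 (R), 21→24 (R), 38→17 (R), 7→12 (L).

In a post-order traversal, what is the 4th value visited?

Post-order visits the left subtree, then the right subtree, then the node.
At 7: go left to 12.
  12 is a leaf — visit 12.
At 7: go right to 21.
  At 21: go left to 32.
    At 32: go left to 38.
      At 38: go left to 13.
        13 is a leaf — visit 13.
      At 38: go right to 17.
        At 17: no left child.
        At 17: go right to 23.
          At 23: no left child.
          At 23: go right to 39.
            39 is a leaf — visit 39.
          Visit 23.
        Visit 17.
      Visit 38.
    At 32: go right to 37.
      37 is a leaf — visit 37.
    Visit 32.
  At 21: go right to 24.
    24 is a leaf — visit 24.
  Visit 21.
Visit 7.
Full post-order sequence: 12, 13, 39, 23, 17, 38, 37, 32, 24, 21, 7.

23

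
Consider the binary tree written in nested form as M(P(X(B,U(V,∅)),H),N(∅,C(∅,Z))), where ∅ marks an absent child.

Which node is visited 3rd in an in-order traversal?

V

In-order visits the left subtree, then the node, then the right subtree.
At M: go left to P.
  At P: go left to X.
    At X: go left to B.
      B is a leaf — visit B.
    Visit X.
    At X: go right to U.
      At U: go left to V.
        V is a leaf — visit V.
      Visit U.
      At U: no right child.
  Visit P.
  At P: go right to H.
    H is a leaf — visit H.
Visit M.
At M: go right to N.
  At N: no left child.
  Visit N.
  At N: go right to C.
    At C: no left child.
    Visit C.
    At C: go right to Z.
      Z is a leaf — visit Z.
Full in-order sequence: B, X, V, U, P, H, M, N, C, Z.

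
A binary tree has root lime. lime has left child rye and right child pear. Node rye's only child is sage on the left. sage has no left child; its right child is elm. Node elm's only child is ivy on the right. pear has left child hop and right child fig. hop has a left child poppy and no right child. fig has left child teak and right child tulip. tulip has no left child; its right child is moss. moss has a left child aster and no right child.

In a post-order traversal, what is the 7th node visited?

Post-order visits the left subtree, then the right subtree, then the node.
At lime: go left to rye.
  At rye: go left to sage.
    At sage: no left child.
    At sage: go right to elm.
      At elm: no left child.
      At elm: go right to ivy.
        ivy is a leaf — visit ivy.
      Visit elm.
    Visit sage.
  At rye: no right child.
  Visit rye.
At lime: go right to pear.
  At pear: go left to hop.
    At hop: go left to poppy.
      poppy is a leaf — visit poppy.
    At hop: no right child.
    Visit hop.
  At pear: go right to fig.
    At fig: go left to teak.
      teak is a leaf — visit teak.
    At fig: go right to tulip.
      At tulip: no left child.
      At tulip: go right to moss.
        At moss: go left to aster.
          aster is a leaf — visit aster.
        At moss: no right child.
        Visit moss.
      Visit tulip.
    Visit fig.
  Visit pear.
Visit lime.
Full post-order sequence: ivy, elm, sage, rye, poppy, hop, teak, aster, moss, tulip, fig, pear, lime.

teak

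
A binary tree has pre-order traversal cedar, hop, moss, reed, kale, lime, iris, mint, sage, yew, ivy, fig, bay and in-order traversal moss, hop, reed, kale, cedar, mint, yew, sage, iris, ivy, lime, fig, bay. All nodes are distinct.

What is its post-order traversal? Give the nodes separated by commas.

moss, kale, reed, hop, yew, sage, mint, ivy, iris, bay, fig, lime, cedar

The first element of pre-order is the root; it splits in-order into left and right subtrees.
Root cedar: left subtree has 4 nodes {moss, hop, reed, kale}, right has 8 {mint, yew, sage, iris, ivy, lime, fig, bay}.
  Root hop: left subtree has 1 node {moss}, right has 2 {reed, kale}.
    Root reed: left subtree has 0 nodes { }, right has 1 {kale}.
  Root lime: left subtree has 5 nodes {mint, yew, sage, iris, ivy}, right has 2 {fig, bay}.
    Root iris: left subtree has 3 nodes {mint, yew, sage}, right has 1 {ivy}.
      Root mint: left subtree has 0 nodes { }, right has 2 {yew, sage}.
        Root sage: left subtree has 1 node {yew}, right has 0 { }.
    Root fig: left subtree has 0 nodes { }, right has 1 {bay}.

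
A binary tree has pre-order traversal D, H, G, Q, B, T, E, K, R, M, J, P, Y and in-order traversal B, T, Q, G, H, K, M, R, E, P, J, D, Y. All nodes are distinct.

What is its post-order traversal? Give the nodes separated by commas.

The first element of pre-order is the root; it splits in-order into left and right subtrees.
Root D: left subtree has 11 nodes {B, T, Q, G, H, K, M, R, E, P, J}, right has 1 {Y}.
  Root H: left subtree has 4 nodes {B, T, Q, G}, right has 6 {K, M, R, E, P, J}.
    Root G: left subtree has 3 nodes {B, T, Q}, right has 0 { }.
      Root Q: left subtree has 2 nodes {B, T}, right has 0 { }.
        Root B: left subtree has 0 nodes { }, right has 1 {T}.
    Root E: left subtree has 3 nodes {K, M, R}, right has 2 {P, J}.
      Root K: left subtree has 0 nodes { }, right has 2 {M, R}.
        Root R: left subtree has 1 node {M}, right has 0 { }.
      Root J: left subtree has 1 node {P}, right has 0 { }.

T, B, Q, G, M, R, K, P, J, E, H, Y, D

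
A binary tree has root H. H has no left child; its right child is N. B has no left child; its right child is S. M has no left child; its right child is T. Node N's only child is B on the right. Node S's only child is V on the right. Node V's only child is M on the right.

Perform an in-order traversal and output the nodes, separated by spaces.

In-order visits the left subtree, then the node, then the right subtree.
At H: no left child.
Visit H.
At H: go right to N.
  At N: no left child.
  Visit N.
  At N: go right to B.
    At B: no left child.
    Visit B.
    At B: go right to S.
      At S: no left child.
      Visit S.
      At S: go right to V.
        At V: no left child.
        Visit V.
        At V: go right to M.
          At M: no left child.
          Visit M.
          At M: go right to T.
            T is a leaf — visit T.

H N B S V M T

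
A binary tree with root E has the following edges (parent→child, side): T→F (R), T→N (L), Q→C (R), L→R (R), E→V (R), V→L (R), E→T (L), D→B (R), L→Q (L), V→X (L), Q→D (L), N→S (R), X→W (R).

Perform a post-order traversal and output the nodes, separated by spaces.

S N F T W X B D C Q R L V E

Post-order visits the left subtree, then the right subtree, then the node.
At E: go left to T.
  At T: go left to N.
    At N: no left child.
    At N: go right to S.
      S is a leaf — visit S.
    Visit N.
  At T: go right to F.
    F is a leaf — visit F.
  Visit T.
At E: go right to V.
  At V: go left to X.
    At X: no left child.
    At X: go right to W.
      W is a leaf — visit W.
    Visit X.
  At V: go right to L.
    At L: go left to Q.
      At Q: go left to D.
        At D: no left child.
        At D: go right to B.
          B is a leaf — visit B.
        Visit D.
      At Q: go right to C.
        C is a leaf — visit C.
      Visit Q.
    At L: go right to R.
      R is a leaf — visit R.
    Visit L.
  Visit V.
Visit E.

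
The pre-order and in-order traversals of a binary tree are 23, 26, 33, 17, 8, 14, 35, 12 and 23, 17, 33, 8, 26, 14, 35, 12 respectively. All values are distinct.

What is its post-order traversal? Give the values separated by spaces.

17 8 33 12 35 14 26 23

The first element of pre-order is the root; it splits in-order into left and right subtrees.
Root 23: left subtree has 0 nodes { }, right has 7 {17, 33, 8, 26, 14, 35, 12}.
  Root 26: left subtree has 3 nodes {17, 33, 8}, right has 3 {14, 35, 12}.
    Root 33: left subtree has 1 node {17}, right has 1 {8}.
    Root 14: left subtree has 0 nodes { }, right has 2 {35, 12}.
      Root 35: left subtree has 0 nodes { }, right has 1 {12}.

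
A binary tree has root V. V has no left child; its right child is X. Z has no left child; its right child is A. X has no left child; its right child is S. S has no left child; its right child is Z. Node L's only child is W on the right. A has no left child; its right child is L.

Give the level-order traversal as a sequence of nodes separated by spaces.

Level-order visits nodes level by level from the root, left to right within each level.
Level 0: V
Level 1: X
Level 2: S
Level 3: Z
Level 4: A
Level 5: L
Level 6: W

V X S Z A L W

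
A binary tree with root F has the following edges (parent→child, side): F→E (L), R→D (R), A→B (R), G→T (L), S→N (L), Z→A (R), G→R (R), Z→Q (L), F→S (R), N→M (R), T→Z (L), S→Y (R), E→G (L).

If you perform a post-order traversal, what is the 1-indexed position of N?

11

Post-order visits the left subtree, then the right subtree, then the node.
At F: go left to E.
  At E: go left to G.
    At G: go left to T.
      At T: go left to Z.
        At Z: go left to Q.
          Q is a leaf — visit Q.
        At Z: go right to A.
          At A: no left child.
          At A: go right to B.
            B is a leaf — visit B.
          Visit A.
        Visit Z.
      At T: no right child.
      Visit T.
    At G: go right to R.
      At R: no left child.
      At R: go right to D.
        D is a leaf — visit D.
      Visit R.
    Visit G.
  At E: no right child.
  Visit E.
At F: go right to S.
  At S: go left to N.
    At N: no left child.
    At N: go right to M.
      M is a leaf — visit M.
    Visit N.
  At S: go right to Y.
    Y is a leaf — visit Y.
  Visit S.
Visit F.
Full post-order sequence: Q, B, A, Z, T, D, R, G, E, M, N, Y, S, F.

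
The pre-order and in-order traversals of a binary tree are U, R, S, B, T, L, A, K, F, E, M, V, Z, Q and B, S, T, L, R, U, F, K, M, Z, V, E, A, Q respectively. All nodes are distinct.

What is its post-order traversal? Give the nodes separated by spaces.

B L T S R F Z V M E K Q A U

The first element of pre-order is the root; it splits in-order into left and right subtrees.
Root U: left subtree has 5 nodes {B, S, T, L, R}, right has 8 {F, K, M, Z, V, E, A, Q}.
  Root R: left subtree has 4 nodes {B, S, T, L}, right has 0 { }.
    Root S: left subtree has 1 node {B}, right has 2 {T, L}.
      Root T: left subtree has 0 nodes { }, right has 1 {L}.
  Root A: left subtree has 6 nodes {F, K, M, Z, V, E}, right has 1 {Q}.
    Root K: left subtree has 1 node {F}, right has 4 {M, Z, V, E}.
      Root E: left subtree has 3 nodes {M, Z, V}, right has 0 { }.
        Root M: left subtree has 0 nodes { }, right has 2 {Z, V}.
          Root V: left subtree has 1 node {Z}, right has 0 { }.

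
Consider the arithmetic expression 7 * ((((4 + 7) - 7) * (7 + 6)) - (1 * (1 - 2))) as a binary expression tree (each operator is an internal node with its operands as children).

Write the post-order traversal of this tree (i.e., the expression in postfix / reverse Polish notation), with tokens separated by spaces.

Post-order on an expression tree gives postfix notation: for each operator, emit left operand, right operand, then the operator.

7 4 7 + 7 - 7 6 + * 1 1 2 - * - *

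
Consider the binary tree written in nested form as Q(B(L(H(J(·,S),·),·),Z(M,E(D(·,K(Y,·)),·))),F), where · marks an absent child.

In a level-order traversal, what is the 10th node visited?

D

Level-order visits nodes level by level from the root, left to right within each level.
Level 0: Q
Level 1: B, F
Level 2: L, Z
Level 3: H, M, E
Level 4: J, D
Level 5: S, K
Level 6: Y
Full level-order sequence: Q, B, F, L, Z, H, M, E, J, D, S, K, Y.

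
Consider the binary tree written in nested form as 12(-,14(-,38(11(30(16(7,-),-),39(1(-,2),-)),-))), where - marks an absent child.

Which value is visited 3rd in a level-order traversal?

Level-order visits nodes level by level from the root, left to right within each level.
Level 0: 12
Level 1: 14
Level 2: 38
Level 3: 11
Level 4: 30, 39
Level 5: 16, 1
Level 6: 7, 2
Full level-order sequence: 12, 14, 38, 11, 30, 39, 16, 1, 7, 2.

38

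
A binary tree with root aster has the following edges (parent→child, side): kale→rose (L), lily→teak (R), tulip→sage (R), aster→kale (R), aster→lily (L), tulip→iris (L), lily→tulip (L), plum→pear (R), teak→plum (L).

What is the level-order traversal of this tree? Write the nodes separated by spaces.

Level-order visits nodes level by level from the root, left to right within each level.
Level 0: aster
Level 1: lily, kale
Level 2: tulip, teak, rose
Level 3: iris, sage, plum
Level 4: pear

aster lily kale tulip teak rose iris sage plum pear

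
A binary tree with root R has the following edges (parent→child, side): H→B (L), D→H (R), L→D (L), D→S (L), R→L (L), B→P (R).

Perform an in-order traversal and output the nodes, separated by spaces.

S D B P H L R

In-order visits the left subtree, then the node, then the right subtree.
At R: go left to L.
  At L: go left to D.
    At D: go left to S.
      S is a leaf — visit S.
    Visit D.
    At D: go right to H.
      At H: go left to B.
        At B: no left child.
        Visit B.
        At B: go right to P.
          P is a leaf — visit P.
      Visit H.
      At H: no right child.
  Visit L.
  At L: no right child.
Visit R.
At R: no right child.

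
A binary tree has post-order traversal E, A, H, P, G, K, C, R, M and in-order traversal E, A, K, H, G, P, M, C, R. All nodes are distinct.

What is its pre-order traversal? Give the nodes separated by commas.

The last element of post-order is the root; it splits in-order into left and right subtrees.
Root M: left subtree has 6 nodes {E, A, K, H, G, P}, right has 2 {C, R}.
  Root K: left subtree has 2 nodes {E, A}, right has 3 {H, G, P}.
    Root A: left subtree has 1 node {E}, right has 0 { }.
    Root G: left subtree has 1 node {H}, right has 1 {P}.
  Root R: left subtree has 1 node {C}, right has 0 { }.

M, K, A, E, G, H, P, R, C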